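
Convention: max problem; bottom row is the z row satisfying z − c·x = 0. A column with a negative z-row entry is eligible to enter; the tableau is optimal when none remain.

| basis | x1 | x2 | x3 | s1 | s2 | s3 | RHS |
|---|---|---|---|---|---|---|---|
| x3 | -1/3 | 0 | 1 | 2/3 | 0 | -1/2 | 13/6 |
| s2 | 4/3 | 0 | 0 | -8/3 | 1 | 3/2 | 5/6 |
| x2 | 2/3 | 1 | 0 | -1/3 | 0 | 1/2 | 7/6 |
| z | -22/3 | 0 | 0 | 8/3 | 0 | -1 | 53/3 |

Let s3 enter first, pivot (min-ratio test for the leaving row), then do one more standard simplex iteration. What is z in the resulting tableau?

89/4

Ratio test on column s3 — row 1: entry -1/2 ≤ 0; row 2: (5/6)/(3/2) = 5/9; row 3: (7/6)/(1/2) = 7/3. Minimum is 5/9 at row 2 (s2 leaves); pivot element 3/2.
Pivot on row 2; the z-row RHS becomes 53/3 − (-1)·(5/9) = 164/9.
Next entering variable (most negative z-row entry -58/9): x1.
Ratio test on column x1 — row 1: (22/9)/(1/9) = 22; row 2: (5/9)/(8/9) = 5/8; row 3: (8/9)/(2/9) = 4. Minimum is 5/8 at row 2 (s3 leaves); pivot element 8/9.
After the second pivot the z-row RHS is 164/9 − (-58/9)·(5/8) = 89/4.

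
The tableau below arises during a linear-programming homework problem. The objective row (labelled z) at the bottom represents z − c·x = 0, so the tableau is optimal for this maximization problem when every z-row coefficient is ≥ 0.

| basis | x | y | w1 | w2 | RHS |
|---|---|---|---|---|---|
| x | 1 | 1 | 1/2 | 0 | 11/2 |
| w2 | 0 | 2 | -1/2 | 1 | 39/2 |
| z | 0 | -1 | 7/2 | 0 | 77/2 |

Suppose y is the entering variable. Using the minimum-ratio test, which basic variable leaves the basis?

x

Column y entries and ratios — x: (11/2)/1 = 11/2; w2: (39/2)/2 = 39/4.
Smallest ratio is 11/2 in the row of x, so x leaves.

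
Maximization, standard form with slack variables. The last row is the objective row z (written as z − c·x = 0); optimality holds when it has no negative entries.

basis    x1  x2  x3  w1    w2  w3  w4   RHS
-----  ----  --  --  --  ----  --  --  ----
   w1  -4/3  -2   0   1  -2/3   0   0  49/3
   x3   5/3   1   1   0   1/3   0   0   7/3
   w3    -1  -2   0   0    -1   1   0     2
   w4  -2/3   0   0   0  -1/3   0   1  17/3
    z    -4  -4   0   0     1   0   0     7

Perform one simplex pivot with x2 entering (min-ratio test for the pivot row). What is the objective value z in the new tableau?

Ratio test on column x2 — row 1: entry -2 ≤ 0; row 2: (7/3)/1 = 7/3; row 3: entry -2 ≤ 0; row 4: entry 0 ≤ 0. Minimum is 7/3 at row 2 (x3 leaves); pivot element 1.
Pivot on row 2; the z-row RHS becomes 7 − (-4)·(7/3) = 49/3.

49/3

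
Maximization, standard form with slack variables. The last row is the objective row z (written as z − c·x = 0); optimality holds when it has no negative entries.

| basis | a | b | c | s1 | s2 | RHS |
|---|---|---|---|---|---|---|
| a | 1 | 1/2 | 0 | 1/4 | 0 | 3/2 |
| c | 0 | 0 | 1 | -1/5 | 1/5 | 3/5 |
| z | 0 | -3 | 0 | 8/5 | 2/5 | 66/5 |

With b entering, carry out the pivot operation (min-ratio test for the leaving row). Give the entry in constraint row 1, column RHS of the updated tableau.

3

Ratio test on column b — row 1: (3/2)/(1/2) = 3; row 2: entry 0 ≤ 0. Minimum is 3 at row 1 (a leaves); pivot element 1/2.
Divide row 1 by 1/2; eliminate column b from the other rows.
In the new row 1, the RHS entry is the old entry divided by the pivot: (3/2)/(1/2) = 3.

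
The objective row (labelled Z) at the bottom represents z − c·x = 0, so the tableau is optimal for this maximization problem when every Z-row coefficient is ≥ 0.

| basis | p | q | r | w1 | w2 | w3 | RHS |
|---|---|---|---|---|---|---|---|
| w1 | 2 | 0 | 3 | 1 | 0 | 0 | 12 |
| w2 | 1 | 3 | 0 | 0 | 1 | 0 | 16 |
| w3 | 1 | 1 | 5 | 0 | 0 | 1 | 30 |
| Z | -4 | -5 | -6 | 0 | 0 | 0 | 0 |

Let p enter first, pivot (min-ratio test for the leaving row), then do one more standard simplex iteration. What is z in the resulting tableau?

Ratio test on column p — row 1: 12/2 = 6; row 2: 16/1 = 16; row 3: 30/1 = 30. Minimum is 6 at row 1 (w1 leaves); pivot element 2.
Pivot on row 1; the Z-row RHS becomes 0 − (-4)·6 = 24.
Next entering variable (most negative Z-row entry -5): q.
Ratio test on column q — row 1: entry 0 ≤ 0; row 2: 10/3 = 10/3; row 3: 24/1 = 24. Minimum is 10/3 at row 2 (w2 leaves); pivot element 3.
After the second pivot the Z-row RHS is 24 − (-5)·(10/3) = 122/3.

122/3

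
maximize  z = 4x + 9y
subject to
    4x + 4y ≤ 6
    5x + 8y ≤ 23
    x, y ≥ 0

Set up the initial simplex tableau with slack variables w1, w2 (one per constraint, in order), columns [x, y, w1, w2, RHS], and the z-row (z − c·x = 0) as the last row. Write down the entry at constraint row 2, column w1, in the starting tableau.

Slack w1 belongs to constraint 1; its column is the unit vector e_1, so the entry in row 2 is 0.

0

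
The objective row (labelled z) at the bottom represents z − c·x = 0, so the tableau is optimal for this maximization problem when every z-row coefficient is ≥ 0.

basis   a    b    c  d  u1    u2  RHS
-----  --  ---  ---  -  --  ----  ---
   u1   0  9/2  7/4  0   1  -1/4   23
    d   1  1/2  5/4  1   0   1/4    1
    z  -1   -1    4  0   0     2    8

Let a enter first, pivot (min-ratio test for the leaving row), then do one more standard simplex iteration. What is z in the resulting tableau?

10

Ratio test on column a — row 1: entry 0 ≤ 0; row 2: 1/1 = 1. Minimum is 1 at row 2 (d leaves); pivot element 1.
Pivot on row 2; the z-row RHS becomes 8 − (-1)·1 = 9.
Next entering variable (most negative z-row entry -1/2): b.
Ratio test on column b — row 1: 23/(9/2) = 46/9; row 2: 1/(1/2) = 2. Minimum is 2 at row 2 (a leaves); pivot element 1/2.
After the second pivot the z-row RHS is 9 − (-1/2)·2 = 10.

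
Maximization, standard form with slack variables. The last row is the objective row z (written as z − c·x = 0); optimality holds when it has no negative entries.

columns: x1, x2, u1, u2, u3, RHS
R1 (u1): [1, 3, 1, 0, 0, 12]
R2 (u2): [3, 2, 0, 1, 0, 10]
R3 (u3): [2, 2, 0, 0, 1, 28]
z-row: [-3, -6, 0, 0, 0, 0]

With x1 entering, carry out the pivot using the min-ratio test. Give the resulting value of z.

10

Ratio test on column x1 — row 1: 12/1 = 12; row 2: 10/3 = 10/3; row 3: 28/2 = 14. Minimum is 10/3 at row 2 (u2 leaves); pivot element 3.
Pivot on row 2; the z-row RHS becomes 0 − (-3)·(10/3) = 10.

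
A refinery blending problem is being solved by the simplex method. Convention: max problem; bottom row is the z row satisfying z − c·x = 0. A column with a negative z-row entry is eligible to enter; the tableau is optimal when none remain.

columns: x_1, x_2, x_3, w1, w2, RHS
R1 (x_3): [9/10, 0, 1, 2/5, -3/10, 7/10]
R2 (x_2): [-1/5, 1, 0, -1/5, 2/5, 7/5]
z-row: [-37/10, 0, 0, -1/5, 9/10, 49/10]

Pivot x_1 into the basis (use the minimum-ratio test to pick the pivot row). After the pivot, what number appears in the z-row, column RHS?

70/9

Ratio test on column x_1 — row 1: (7/10)/(9/10) = 7/9; row 2: entry -1/5 ≤ 0. Minimum is 7/9 at row 1 (x_3 leaves); pivot element 9/10.
Divide row 1 by 9/10; eliminate column x_1 from the other rows.
z-row update in column RHS: 49/10 − (-37/10)·(7/9) = 70/9.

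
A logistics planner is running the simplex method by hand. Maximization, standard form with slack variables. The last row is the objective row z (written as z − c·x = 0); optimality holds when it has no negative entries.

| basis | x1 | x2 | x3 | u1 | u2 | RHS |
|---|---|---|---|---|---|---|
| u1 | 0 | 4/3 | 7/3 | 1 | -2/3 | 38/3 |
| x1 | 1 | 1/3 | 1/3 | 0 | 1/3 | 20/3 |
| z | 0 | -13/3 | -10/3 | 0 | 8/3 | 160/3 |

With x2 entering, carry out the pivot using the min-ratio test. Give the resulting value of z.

189/2

Ratio test on column x2 — row 1: (38/3)/(4/3) = 19/2; row 2: (20/3)/(1/3) = 20. Minimum is 19/2 at row 1 (u1 leaves); pivot element 4/3.
Pivot on row 1; the z-row RHS becomes 160/3 − (-13/3)·(19/2) = 189/2.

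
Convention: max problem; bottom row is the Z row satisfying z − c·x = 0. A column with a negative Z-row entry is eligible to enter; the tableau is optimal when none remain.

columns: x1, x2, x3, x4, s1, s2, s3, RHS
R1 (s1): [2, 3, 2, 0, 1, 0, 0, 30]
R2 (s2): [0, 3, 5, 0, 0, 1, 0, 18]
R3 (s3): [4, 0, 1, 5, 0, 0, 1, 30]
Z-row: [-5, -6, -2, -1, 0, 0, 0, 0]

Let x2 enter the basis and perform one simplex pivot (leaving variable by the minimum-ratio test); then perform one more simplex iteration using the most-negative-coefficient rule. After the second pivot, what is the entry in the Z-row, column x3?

Ratio test on column x2 — row 1: 30/3 = 10; row 2: 18/3 = 6; row 3: entry 0 ≤ 0. Minimum is 6 at row 2 (s2 leaves); pivot element 3.
Divide row 2 by 3; eliminate column x2 from the other rows.
Second iteration: most negative Z-row entry is -5 in column x1, so x1 enters.
Ratio test on column x1 — row 1: 12/2 = 6; row 2: entry 0 ≤ 0; row 3: 30/4 = 15/2. Minimum is 6 at row 1 (s1 leaves); pivot element 2.
Divide row 1 by 2; eliminate column x1 from the other rows.
After both pivots, the entry at the Z-row, column x3 is 1/2.

1/2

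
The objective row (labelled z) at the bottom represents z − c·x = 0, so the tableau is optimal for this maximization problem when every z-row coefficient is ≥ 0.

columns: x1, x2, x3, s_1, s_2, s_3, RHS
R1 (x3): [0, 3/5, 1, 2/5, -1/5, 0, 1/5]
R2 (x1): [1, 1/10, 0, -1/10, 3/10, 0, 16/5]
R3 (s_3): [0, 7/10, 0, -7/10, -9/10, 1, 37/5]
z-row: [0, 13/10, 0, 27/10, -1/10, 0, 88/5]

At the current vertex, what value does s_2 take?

s_2 is not in the basis, so in the current basic feasible solution s_2 = 0.

0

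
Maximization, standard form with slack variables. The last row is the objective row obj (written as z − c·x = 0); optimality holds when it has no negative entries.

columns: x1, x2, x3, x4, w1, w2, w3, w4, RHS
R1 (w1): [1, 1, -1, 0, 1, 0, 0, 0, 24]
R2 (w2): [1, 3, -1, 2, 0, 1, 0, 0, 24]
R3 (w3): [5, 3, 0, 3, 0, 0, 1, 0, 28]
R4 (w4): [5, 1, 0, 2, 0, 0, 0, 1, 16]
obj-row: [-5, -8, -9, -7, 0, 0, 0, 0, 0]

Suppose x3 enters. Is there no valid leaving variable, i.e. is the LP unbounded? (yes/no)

Every constraint-row entry in column x3 is ≤ 0, so increasing x3 is unbounded.

yes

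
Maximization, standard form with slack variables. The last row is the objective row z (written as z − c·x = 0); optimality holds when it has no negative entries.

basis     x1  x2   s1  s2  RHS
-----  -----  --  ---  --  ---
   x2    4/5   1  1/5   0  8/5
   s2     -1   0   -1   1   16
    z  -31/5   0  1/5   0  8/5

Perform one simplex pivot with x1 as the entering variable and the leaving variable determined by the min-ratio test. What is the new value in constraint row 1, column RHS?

Ratio test on column x1 — row 1: (8/5)/(4/5) = 2; row 2: entry -1 ≤ 0. Minimum is 2 at row 1 (x2 leaves); pivot element 4/5.
Divide row 1 by 4/5; eliminate column x1 from the other rows.
In the new row 1, the RHS entry is the old entry divided by the pivot: (8/5)/(4/5) = 2.

2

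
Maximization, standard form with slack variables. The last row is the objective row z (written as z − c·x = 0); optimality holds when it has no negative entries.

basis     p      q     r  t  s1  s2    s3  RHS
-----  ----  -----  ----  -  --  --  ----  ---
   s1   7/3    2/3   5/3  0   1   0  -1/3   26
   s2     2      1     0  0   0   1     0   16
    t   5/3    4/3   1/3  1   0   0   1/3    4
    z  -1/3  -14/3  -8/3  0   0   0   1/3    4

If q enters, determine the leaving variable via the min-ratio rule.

t

Column q entries and ratios — s1: 26/(2/3) = 39; s2: 16/1 = 16; t: 4/(4/3) = 3.
Smallest ratio is 3 in the row of t, so t leaves.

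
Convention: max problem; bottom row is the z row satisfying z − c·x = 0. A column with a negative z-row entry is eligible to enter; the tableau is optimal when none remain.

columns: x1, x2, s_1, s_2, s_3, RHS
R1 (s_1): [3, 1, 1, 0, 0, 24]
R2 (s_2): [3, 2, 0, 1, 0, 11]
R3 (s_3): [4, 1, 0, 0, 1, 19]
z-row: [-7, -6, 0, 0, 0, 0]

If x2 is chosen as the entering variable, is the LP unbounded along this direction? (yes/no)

Column x2 has positive entries in row(s) 1, 2, 3, so the ratio test bounds it — not unbounded.

no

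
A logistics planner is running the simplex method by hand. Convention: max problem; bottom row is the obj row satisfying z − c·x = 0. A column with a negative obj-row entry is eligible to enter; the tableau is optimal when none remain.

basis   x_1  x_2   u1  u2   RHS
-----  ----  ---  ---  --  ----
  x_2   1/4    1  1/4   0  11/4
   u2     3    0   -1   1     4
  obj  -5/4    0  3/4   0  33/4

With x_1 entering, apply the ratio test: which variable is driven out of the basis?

Column x_1 entries and ratios — x_2: (11/4)/(1/4) = 11; u2: 4/3 = 4/3.
Smallest ratio is 4/3 in the row of u2, so u2 leaves.

u2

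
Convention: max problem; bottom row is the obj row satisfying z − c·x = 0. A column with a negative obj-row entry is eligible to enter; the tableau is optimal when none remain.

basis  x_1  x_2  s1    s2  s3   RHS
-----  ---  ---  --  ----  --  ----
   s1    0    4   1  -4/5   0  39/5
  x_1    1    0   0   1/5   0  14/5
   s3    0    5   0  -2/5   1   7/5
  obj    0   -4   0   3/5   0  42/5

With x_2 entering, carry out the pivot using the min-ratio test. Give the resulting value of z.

Ratio test on column x_2 — row 1: (39/5)/4 = 39/20; row 2: entry 0 ≤ 0; row 3: (7/5)/5 = 7/25. Minimum is 7/25 at row 3 (s3 leaves); pivot element 5.
Pivot on row 3; the obj-row RHS becomes 42/5 − (-4)·(7/25) = 238/25.

238/25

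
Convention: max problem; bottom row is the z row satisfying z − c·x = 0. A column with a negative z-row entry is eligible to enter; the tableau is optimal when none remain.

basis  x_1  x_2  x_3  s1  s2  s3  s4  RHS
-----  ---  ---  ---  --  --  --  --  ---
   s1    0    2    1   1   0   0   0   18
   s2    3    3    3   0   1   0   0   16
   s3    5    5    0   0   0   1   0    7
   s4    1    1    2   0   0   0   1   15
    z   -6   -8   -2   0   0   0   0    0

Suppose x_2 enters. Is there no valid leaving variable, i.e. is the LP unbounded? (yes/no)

Column x_2 has positive entries in row(s) 1, 2, 3, 4, so the ratio test bounds it — not unbounded.

no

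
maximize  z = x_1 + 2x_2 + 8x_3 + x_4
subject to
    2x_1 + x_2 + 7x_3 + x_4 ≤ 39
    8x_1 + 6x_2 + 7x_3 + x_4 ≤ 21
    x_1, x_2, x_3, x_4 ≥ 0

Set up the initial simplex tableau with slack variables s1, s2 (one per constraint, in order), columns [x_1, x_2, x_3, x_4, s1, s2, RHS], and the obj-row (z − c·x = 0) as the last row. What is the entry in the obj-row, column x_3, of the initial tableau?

The obj-row carries the negated objective coefficients: the x_3 entry is -8.

-8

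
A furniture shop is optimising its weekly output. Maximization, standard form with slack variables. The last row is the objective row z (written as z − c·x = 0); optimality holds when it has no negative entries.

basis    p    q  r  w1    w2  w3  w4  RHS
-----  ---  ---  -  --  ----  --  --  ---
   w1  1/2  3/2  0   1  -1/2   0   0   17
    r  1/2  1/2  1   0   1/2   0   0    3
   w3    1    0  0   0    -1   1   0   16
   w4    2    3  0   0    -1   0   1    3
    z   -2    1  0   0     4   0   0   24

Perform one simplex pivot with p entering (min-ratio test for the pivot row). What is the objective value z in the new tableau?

Ratio test on column p — row 1: 17/(1/2) = 34; row 2: 3/(1/2) = 6; row 3: 16/1 = 16; row 4: 3/2 = 3/2. Minimum is 3/2 at row 4 (w4 leaves); pivot element 2.
Pivot on row 4; the z-row RHS becomes 24 − (-2)·(3/2) = 27.

27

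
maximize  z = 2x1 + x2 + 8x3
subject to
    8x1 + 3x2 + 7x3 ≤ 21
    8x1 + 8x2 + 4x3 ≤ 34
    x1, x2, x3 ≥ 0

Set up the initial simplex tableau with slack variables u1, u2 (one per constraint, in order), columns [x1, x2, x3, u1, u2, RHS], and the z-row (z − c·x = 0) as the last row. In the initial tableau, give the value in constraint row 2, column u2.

1

Slack u2 belongs to constraint 2; its column is the unit vector e_2, so the entry in row 2 is 1.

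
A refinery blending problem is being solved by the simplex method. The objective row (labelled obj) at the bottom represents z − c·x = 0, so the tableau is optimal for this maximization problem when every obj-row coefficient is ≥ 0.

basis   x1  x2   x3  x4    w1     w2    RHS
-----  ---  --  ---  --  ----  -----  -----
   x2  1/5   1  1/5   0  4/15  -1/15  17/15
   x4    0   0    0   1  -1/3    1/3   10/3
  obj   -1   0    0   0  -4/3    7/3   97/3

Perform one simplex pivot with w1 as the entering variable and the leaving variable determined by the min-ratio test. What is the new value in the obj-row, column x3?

Ratio test on column w1 — row 1: (17/15)/(4/15) = 17/4; row 2: entry -1/3 ≤ 0. Minimum is 17/4 at row 1 (x2 leaves); pivot element 4/15.
Divide row 1 by 4/15; eliminate column w1 from the other rows.
obj-row update in column x3: 0 − (-4/3)·(3/4) = 1.

1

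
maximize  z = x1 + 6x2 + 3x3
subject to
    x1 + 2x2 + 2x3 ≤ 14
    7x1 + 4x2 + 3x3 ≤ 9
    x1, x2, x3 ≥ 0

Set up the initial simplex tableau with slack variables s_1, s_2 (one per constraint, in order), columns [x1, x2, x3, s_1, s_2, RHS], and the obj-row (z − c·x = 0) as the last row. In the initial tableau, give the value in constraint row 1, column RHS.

The RHS of constraint 1 is b_1 = 14.

14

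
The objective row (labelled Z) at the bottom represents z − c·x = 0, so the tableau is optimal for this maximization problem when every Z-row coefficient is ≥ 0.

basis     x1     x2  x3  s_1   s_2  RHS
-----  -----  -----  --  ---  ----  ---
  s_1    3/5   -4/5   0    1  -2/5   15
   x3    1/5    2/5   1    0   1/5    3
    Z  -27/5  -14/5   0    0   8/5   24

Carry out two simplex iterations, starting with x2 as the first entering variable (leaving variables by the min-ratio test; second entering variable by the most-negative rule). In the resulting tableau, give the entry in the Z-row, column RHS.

105

Ratio test on column x2 — row 1: entry -4/5 ≤ 0; row 2: 3/(2/5) = 15/2. Minimum is 15/2 at row 2 (x3 leaves); pivot element 2/5.
Divide row 2 by 2/5; eliminate column x2 from the other rows.
Second iteration: most negative Z-row entry is -4 in column x1, so x1 enters.
Ratio test on column x1 — row 1: 21/1 = 21; row 2: (15/2)/(1/2) = 15. Minimum is 15 at row 2 (x2 leaves); pivot element 1/2.
Divide row 2 by 1/2; eliminate column x1 from the other rows.
After both pivots, the entry at the Z-row, column RHS is 105.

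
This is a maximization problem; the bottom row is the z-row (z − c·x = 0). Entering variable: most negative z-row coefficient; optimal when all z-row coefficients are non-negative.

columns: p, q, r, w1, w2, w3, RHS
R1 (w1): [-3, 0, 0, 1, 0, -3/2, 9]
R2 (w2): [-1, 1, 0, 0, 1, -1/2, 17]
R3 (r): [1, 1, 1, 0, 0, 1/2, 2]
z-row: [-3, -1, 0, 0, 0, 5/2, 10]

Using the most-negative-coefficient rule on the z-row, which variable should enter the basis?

Negative z-row entries: p: -3, q: -1.
The most negative is -3 in column p, so p enters.

p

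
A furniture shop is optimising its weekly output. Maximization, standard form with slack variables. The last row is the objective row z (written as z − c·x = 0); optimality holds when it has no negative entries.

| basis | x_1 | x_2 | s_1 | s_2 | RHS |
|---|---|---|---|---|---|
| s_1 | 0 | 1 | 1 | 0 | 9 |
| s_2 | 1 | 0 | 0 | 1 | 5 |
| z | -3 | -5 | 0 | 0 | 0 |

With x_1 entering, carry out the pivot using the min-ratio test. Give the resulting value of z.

Ratio test on column x_1 — row 1: entry 0 ≤ 0; row 2: 5/1 = 5. Minimum is 5 at row 2 (s_2 leaves); pivot element 1.
Pivot on row 2; the z-row RHS becomes 0 − (-3)·5 = 15.

15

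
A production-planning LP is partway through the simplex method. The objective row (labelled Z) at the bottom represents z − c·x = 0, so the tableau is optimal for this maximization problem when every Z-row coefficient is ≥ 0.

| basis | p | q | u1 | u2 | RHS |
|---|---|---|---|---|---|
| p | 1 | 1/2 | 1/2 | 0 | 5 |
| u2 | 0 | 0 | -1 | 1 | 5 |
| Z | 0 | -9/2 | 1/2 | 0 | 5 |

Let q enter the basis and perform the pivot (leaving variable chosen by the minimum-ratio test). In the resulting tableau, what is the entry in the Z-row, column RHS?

Ratio test on column q — row 1: 5/(1/2) = 10; row 2: entry 0 ≤ 0. Minimum is 10 at row 1 (p leaves); pivot element 1/2.
Divide row 1 by 1/2; eliminate column q from the other rows.
Z-row update in column RHS: 5 − (-9/2)·10 = 50.

50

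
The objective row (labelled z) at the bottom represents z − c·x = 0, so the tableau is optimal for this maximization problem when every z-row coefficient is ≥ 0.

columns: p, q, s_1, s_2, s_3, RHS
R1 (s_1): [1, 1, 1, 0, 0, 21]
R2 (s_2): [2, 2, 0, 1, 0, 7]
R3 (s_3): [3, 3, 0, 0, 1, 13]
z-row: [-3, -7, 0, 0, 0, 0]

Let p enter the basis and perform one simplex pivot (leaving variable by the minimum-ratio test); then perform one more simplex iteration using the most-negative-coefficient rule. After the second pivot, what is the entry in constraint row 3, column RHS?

Ratio test on column p — row 1: 21/1 = 21; row 2: 7/2 = 7/2; row 3: 13/3 = 13/3. Minimum is 7/2 at row 2 (s_2 leaves); pivot element 2.
Divide row 2 by 2; eliminate column p from the other rows.
Second iteration: most negative z-row entry is -4 in column q, so q enters.
Ratio test on column q — row 1: entry 0 ≤ 0; row 2: (7/2)/1 = 7/2; row 3: entry 0 ≤ 0. Minimum is 7/2 at row 2 (p leaves); pivot element 1.
Divide row 2 by 1; eliminate column q from the other rows.
After both pivots, the entry at constraint row 3, column RHS is 5/2.

5/2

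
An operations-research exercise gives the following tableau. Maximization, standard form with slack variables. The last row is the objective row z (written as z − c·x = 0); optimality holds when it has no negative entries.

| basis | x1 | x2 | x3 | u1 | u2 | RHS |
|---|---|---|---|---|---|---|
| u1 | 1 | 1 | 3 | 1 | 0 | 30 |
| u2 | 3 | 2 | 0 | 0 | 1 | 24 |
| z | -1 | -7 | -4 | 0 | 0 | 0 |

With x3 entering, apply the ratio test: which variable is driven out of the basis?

u1

Column x3 entries and ratios — u1: 30/3 = 10; u2: 0 ≤ 0, skip.
Smallest ratio is 10 in the row of u1, so u1 leaves.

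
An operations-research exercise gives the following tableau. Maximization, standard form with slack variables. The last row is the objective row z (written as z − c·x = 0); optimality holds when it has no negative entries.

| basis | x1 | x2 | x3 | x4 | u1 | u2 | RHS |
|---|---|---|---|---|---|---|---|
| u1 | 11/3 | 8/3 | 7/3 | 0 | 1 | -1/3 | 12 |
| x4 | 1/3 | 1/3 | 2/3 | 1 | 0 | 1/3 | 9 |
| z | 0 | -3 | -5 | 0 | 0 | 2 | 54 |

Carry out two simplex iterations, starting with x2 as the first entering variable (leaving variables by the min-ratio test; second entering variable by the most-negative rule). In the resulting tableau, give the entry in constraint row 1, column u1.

Ratio test on column x2 — row 1: 12/(8/3) = 9/2; row 2: 9/(1/3) = 27. Minimum is 9/2 at row 1 (u1 leaves); pivot element 8/3.
Divide row 1 by 8/3; eliminate column x2 from the other rows.
Second iteration: most negative z-row entry is -19/8 in column x3, so x3 enters.
Ratio test on column x3 — row 1: (9/2)/(7/8) = 36/7; row 2: (15/2)/(3/8) = 20. Minimum is 36/7 at row 1 (x2 leaves); pivot element 7/8.
Divide row 1 by 7/8; eliminate column x3 from the other rows.
After both pivots, the entry at constraint row 1, column u1 is 3/7.

3/7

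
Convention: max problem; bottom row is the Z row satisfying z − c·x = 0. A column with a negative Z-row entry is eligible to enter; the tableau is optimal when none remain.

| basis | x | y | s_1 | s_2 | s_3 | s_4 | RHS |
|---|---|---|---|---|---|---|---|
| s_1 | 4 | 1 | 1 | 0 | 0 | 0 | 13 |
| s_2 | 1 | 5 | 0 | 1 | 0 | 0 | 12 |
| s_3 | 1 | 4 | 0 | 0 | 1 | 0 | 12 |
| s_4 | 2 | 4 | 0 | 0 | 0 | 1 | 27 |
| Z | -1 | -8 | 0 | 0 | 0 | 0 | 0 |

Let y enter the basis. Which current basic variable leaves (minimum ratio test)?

Column y entries and ratios — s_1: 13/1 = 13; s_2: 12/5 = 12/5; s_3: 12/4 = 3; s_4: 27/4 = 27/4.
Smallest ratio is 12/5 in the row of s_2, so s_2 leaves.

s_2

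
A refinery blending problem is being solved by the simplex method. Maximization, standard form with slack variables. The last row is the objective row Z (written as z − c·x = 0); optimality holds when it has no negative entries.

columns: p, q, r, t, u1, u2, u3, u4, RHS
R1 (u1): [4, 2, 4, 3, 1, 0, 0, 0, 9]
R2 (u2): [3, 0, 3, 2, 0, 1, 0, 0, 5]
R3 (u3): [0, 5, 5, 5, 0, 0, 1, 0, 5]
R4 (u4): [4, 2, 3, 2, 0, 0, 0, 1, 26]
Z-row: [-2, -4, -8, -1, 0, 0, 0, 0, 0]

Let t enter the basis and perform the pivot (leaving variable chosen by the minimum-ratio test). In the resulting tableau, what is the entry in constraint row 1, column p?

Ratio test on column t — row 1: 9/3 = 3; row 2: 5/2 = 5/2; row 3: 5/5 = 1; row 4: 26/2 = 13. Minimum is 1 at row 3 (u3 leaves); pivot element 5.
Divide row 3 by 5; eliminate column t from the other rows.
Row 1 update in column p: 4 − 3·0 = 4.

4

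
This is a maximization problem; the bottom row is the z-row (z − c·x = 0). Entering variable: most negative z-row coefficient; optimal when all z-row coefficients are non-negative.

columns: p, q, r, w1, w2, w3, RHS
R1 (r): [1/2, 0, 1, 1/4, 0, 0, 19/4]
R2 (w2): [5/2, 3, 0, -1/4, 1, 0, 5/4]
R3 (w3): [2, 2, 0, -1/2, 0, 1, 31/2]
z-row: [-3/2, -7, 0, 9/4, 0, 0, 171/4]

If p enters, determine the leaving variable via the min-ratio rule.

Column p entries and ratios — r: (19/4)/(1/2) = 19/2; w2: (5/4)/(5/2) = 1/2; w3: (31/2)/2 = 31/4.
Smallest ratio is 1/2 in the row of w2, so w2 leaves.

w2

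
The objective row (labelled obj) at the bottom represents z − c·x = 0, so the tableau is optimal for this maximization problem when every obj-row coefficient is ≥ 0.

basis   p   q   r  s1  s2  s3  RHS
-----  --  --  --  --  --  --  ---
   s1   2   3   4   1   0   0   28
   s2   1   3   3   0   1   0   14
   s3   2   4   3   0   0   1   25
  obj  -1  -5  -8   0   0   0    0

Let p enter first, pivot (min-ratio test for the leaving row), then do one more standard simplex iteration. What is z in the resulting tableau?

Ratio test on column p — row 1: 28/2 = 14; row 2: 14/1 = 14; row 3: 25/2 = 25/2. Minimum is 25/2 at row 3 (s3 leaves); pivot element 2.
Pivot on row 3; the obj-row RHS becomes 0 − (-1)·(25/2) = 25/2.
Next entering variable (most negative obj-row entry -13/2): r.
Ratio test on column r — row 1: 3/1 = 3; row 2: (3/2)/(3/2) = 1; row 3: (25/2)/(3/2) = 25/3. Minimum is 1 at row 2 (s2 leaves); pivot element 3/2.
After the second pivot the obj-row RHS is 25/2 − (-13/2)·1 = 19.

19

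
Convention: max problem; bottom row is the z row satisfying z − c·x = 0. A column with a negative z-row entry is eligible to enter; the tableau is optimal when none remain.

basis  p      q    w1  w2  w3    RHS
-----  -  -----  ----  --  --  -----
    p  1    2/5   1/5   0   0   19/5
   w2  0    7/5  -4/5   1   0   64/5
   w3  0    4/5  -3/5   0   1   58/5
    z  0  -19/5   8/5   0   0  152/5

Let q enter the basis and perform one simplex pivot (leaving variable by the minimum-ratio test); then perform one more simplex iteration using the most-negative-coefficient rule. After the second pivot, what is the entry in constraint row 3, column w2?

Ratio test on column q — row 1: (19/5)/(2/5) = 19/2; row 2: (64/5)/(7/5) = 64/7; row 3: (58/5)/(4/5) = 29/2. Minimum is 64/7 at row 2 (w2 leaves); pivot element 7/5.
Divide row 2 by 7/5; eliminate column q from the other rows.
Second iteration: most negative z-row entry is -4/7 in column w1, so w1 enters.
Ratio test on column w1 — row 1: (1/7)/(3/7) = 1/3; row 2: entry -4/7 ≤ 0; row 3: entry -1/7 ≤ 0. Minimum is 1/3 at row 1 (p leaves); pivot element 3/7.
Divide row 1 by 3/7; eliminate column w1 from the other rows.
After both pivots, the entry at constraint row 3, column w2 is -2/3.

-2/3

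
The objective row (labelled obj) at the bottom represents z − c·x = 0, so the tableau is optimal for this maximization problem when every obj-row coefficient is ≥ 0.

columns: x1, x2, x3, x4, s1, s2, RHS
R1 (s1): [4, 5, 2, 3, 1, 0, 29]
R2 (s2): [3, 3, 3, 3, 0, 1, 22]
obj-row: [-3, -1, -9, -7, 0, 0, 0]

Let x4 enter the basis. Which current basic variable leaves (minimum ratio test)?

Column x4 entries and ratios — s1: 29/3 = 29/3; s2: 22/3 = 22/3.
Smallest ratio is 22/3 in the row of s2, so s2 leaves.

s2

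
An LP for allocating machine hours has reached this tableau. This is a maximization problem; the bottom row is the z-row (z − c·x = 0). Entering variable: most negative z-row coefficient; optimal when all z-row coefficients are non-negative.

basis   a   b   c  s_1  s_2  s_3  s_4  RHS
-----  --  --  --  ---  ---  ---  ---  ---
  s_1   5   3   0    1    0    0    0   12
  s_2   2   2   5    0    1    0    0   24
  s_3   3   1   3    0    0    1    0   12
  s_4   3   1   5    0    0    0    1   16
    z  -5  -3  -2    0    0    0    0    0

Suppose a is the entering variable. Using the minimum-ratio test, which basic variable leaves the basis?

s_1

Column a entries and ratios — s_1: 12/5 = 12/5; s_2: 24/2 = 12; s_3: 12/3 = 4; s_4: 16/3 = 16/3.
Smallest ratio is 12/5 in the row of s_1, so s_1 leaves.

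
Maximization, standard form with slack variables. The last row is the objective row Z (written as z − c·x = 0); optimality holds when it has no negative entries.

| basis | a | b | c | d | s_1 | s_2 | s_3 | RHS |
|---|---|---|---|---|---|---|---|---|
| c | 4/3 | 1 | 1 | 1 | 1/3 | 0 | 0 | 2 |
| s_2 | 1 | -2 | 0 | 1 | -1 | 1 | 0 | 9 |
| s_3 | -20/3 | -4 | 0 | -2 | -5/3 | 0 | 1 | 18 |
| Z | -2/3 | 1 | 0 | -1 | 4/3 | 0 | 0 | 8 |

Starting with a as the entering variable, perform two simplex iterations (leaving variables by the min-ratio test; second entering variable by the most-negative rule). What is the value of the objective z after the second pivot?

10

Ratio test on column a — row 1: 2/(4/3) = 3/2; row 2: 9/1 = 9; row 3: entry -20/3 ≤ 0. Minimum is 3/2 at row 1 (c leaves); pivot element 4/3.
Pivot on row 1; the Z-row RHS becomes 8 − (-2/3)·(3/2) = 9.
Next entering variable (most negative Z-row entry -1/2): d.
Ratio test on column d — row 1: (3/2)/(3/4) = 2; row 2: (15/2)/(1/4) = 30; row 3: 28/3 = 28/3. Minimum is 2 at row 1 (a leaves); pivot element 3/4.
After the second pivot the Z-row RHS is 9 − (-1/2)·2 = 10.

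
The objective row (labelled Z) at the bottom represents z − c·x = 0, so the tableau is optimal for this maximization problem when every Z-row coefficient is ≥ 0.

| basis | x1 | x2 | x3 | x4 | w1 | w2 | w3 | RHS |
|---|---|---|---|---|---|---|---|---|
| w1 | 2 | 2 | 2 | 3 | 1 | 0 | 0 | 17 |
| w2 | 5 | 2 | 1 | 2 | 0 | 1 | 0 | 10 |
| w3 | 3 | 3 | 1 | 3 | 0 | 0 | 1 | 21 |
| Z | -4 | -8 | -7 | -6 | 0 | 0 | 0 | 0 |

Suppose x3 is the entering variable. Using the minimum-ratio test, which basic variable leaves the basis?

w1

Column x3 entries and ratios — w1: 17/2 = 17/2; w2: 10/1 = 10; w3: 21/1 = 21.
Smallest ratio is 17/2 in the row of w1, so w1 leaves.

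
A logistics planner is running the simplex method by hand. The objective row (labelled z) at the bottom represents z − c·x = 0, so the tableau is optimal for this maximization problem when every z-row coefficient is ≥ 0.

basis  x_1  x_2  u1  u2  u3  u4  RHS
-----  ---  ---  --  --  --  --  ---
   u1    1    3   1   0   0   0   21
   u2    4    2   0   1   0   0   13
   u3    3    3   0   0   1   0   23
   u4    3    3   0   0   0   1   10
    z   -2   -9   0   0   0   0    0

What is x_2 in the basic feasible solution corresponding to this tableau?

0

x_2 is not in the basis, so in the current basic feasible solution x_2 = 0.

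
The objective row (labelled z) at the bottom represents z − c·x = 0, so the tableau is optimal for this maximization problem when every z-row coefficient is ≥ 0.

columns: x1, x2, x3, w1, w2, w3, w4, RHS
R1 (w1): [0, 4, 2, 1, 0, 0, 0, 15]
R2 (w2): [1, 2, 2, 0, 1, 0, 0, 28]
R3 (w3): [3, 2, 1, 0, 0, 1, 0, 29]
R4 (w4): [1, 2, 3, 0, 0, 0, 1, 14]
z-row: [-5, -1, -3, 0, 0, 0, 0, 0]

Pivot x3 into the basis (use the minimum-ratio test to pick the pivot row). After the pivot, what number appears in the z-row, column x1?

Ratio test on column x3 — row 1: 15/2 = 15/2; row 2: 28/2 = 14; row 3: 29/1 = 29; row 4: 14/3 = 14/3. Minimum is 14/3 at row 4 (w4 leaves); pivot element 3.
Divide row 4 by 3; eliminate column x3 from the other rows.
z-row update in column x1: -5 − (-3)·(1/3) = -4.

-4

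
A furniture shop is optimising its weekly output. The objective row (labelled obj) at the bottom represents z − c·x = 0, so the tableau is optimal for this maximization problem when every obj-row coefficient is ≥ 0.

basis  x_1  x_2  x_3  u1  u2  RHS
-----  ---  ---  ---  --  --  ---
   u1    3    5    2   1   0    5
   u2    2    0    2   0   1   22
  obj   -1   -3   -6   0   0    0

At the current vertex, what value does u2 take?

22

u2 is basic (row 2); its value is the RHS of that row, 22.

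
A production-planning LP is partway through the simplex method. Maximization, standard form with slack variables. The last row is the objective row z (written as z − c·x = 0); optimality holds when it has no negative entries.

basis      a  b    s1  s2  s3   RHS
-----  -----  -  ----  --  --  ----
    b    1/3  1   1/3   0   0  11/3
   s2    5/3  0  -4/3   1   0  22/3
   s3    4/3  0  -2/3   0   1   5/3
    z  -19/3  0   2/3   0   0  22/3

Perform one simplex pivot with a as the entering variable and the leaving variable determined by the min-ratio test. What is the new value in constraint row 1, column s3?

Ratio test on column a — row 1: (11/3)/(1/3) = 11; row 2: (22/3)/(5/3) = 22/5; row 3: (5/3)/(4/3) = 5/4. Minimum is 5/4 at row 3 (s3 leaves); pivot element 4/3.
Divide row 3 by 4/3; eliminate column a from the other rows.
Row 1 update in column s3: 0 − (1/3)·(3/4) = -1/4.

-1/4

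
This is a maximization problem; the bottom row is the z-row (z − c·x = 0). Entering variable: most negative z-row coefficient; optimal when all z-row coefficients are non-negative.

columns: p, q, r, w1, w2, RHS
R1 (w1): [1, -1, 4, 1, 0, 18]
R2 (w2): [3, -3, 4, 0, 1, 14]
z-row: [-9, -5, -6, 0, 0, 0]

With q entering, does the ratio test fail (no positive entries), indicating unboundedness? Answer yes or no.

yes

Every constraint-row entry in column q is ≤ 0, so increasing q is unbounded.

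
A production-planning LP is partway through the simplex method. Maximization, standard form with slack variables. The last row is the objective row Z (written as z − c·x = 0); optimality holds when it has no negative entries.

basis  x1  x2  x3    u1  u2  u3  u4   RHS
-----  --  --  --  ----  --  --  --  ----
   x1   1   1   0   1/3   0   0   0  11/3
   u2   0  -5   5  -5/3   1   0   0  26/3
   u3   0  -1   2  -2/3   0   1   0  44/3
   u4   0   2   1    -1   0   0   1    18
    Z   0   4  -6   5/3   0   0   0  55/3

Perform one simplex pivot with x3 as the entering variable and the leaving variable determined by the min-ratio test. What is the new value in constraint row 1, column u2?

0

Ratio test on column x3 — row 1: entry 0 ≤ 0; row 2: (26/3)/5 = 26/15; row 3: (44/3)/2 = 22/3; row 4: 18/1 = 18. Minimum is 26/15 at row 2 (u2 leaves); pivot element 5.
Divide row 2 by 5; eliminate column x3 from the other rows.
Row 1 update in column u2: 0 − 0·(1/5) = 0.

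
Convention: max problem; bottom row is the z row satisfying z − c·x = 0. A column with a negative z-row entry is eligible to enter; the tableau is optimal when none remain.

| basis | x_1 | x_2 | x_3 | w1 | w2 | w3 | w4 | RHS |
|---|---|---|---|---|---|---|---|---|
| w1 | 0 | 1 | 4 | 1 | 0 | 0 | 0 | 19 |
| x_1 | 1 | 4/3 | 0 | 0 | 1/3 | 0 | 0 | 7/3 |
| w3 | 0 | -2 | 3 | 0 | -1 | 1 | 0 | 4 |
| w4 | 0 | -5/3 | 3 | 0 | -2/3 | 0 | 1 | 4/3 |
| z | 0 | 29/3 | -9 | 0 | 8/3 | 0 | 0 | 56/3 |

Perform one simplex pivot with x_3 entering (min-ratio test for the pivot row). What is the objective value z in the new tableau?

68/3

Ratio test on column x_3 — row 1: 19/4 = 19/4; row 2: entry 0 ≤ 0; row 3: 4/3 = 4/3; row 4: (4/3)/3 = 4/9. Minimum is 4/9 at row 4 (w4 leaves); pivot element 3.
Pivot on row 4; the z-row RHS becomes 56/3 − (-9)·(4/9) = 68/3.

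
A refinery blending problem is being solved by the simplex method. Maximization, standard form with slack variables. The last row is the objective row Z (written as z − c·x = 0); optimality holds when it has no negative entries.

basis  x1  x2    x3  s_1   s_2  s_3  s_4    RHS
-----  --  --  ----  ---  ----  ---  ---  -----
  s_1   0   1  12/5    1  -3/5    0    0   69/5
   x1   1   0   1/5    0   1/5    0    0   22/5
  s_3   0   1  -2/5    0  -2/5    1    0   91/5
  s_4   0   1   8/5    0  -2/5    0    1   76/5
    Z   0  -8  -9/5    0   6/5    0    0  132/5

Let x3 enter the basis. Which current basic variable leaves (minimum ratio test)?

s_1

Column x3 entries and ratios — s_1: (69/5)/(12/5) = 23/4; x1: (22/5)/(1/5) = 22; s_3: -2/5 ≤ 0, skip; s_4: (76/5)/(8/5) = 19/2.
Smallest ratio is 23/4 in the row of s_1, so s_1 leaves.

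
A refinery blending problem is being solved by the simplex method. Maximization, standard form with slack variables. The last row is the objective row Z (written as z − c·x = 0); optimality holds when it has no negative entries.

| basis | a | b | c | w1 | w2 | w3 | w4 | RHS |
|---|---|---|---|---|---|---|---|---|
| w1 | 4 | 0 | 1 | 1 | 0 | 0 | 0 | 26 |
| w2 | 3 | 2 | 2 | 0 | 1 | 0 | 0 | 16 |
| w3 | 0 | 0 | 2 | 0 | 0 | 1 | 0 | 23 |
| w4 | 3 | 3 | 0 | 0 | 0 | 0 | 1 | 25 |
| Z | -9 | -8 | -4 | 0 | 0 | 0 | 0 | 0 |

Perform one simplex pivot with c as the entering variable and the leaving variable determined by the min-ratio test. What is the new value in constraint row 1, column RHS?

18

Ratio test on column c — row 1: 26/1 = 26; row 2: 16/2 = 8; row 3: 23/2 = 23/2; row 4: entry 0 ≤ 0. Minimum is 8 at row 2 (w2 leaves); pivot element 2.
Divide row 2 by 2; eliminate column c from the other rows.
Row 1 update in column RHS: 26 − 1·8 = 18.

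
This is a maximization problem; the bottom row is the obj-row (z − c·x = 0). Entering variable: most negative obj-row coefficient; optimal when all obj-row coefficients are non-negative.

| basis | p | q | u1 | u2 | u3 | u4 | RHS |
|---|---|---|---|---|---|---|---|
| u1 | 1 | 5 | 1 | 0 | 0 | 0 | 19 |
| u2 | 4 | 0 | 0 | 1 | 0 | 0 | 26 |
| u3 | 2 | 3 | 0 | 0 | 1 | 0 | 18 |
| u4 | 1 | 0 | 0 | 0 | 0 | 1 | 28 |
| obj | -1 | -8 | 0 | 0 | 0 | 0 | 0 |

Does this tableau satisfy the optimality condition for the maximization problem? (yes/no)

The obj-row has a negative entry -8 in column q, so it is not optimal.

no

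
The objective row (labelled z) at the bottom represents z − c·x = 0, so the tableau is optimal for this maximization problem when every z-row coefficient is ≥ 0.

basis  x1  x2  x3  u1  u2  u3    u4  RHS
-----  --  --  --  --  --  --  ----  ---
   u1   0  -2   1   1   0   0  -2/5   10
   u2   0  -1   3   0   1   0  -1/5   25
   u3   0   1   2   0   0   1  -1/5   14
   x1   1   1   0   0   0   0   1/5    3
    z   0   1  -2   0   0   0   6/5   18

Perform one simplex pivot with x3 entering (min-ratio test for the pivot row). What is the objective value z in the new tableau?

Ratio test on column x3 — row 1: 10/1 = 10; row 2: 25/3 = 25/3; row 3: 14/2 = 7; row 4: entry 0 ≤ 0. Minimum is 7 at row 3 (u3 leaves); pivot element 2.
Pivot on row 3; the z-row RHS becomes 18 − (-2)·7 = 32.

32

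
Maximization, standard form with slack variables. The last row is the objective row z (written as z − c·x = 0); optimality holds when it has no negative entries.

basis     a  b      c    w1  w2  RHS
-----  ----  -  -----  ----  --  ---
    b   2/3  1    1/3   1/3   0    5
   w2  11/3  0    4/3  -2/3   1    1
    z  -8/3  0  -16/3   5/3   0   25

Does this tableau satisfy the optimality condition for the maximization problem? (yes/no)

The z-row has a negative entry -16/3 in column c, so it is not optimal.

no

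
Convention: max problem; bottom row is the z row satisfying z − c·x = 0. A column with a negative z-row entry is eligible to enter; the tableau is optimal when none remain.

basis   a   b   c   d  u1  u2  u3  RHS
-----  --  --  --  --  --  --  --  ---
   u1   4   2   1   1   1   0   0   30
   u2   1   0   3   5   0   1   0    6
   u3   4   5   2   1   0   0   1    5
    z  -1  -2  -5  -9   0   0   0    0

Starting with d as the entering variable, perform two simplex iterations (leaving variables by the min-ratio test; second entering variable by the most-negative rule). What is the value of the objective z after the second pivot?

308/25

Ratio test on column d — row 1: 30/1 = 30; row 2: 6/5 = 6/5; row 3: 5/1 = 5. Minimum is 6/5 at row 2 (u2 leaves); pivot element 5.
Pivot on row 2; the z-row RHS becomes 0 − (-9)·(6/5) = 54/5.
Next entering variable (most negative z-row entry -2): b.
Ratio test on column b — row 1: (144/5)/2 = 72/5; row 2: entry 0 ≤ 0; row 3: (19/5)/5 = 19/25. Minimum is 19/25 at row 3 (u3 leaves); pivot element 5.
After the second pivot the z-row RHS is 54/5 − (-2)·(19/25) = 308/25.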